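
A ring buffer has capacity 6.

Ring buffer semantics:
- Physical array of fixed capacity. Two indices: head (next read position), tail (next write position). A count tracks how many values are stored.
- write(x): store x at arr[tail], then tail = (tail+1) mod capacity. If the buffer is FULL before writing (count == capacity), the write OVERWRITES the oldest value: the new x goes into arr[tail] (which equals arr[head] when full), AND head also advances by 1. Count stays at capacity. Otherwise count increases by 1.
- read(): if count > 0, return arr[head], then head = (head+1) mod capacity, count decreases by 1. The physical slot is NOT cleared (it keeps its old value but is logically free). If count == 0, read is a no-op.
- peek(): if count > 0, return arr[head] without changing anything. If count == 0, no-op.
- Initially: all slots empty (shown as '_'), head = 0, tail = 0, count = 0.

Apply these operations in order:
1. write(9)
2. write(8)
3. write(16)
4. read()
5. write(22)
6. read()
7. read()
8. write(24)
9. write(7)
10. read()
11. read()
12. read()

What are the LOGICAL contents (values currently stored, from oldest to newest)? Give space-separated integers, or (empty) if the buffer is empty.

After op 1 (write(9)): arr=[9 _ _ _ _ _] head=0 tail=1 count=1
After op 2 (write(8)): arr=[9 8 _ _ _ _] head=0 tail=2 count=2
After op 3 (write(16)): arr=[9 8 16 _ _ _] head=0 tail=3 count=3
After op 4 (read()): arr=[9 8 16 _ _ _] head=1 tail=3 count=2
After op 5 (write(22)): arr=[9 8 16 22 _ _] head=1 tail=4 count=3
After op 6 (read()): arr=[9 8 16 22 _ _] head=2 tail=4 count=2
After op 7 (read()): arr=[9 8 16 22 _ _] head=3 tail=4 count=1
After op 8 (write(24)): arr=[9 8 16 22 24 _] head=3 tail=5 count=2
After op 9 (write(7)): arr=[9 8 16 22 24 7] head=3 tail=0 count=3
After op 10 (read()): arr=[9 8 16 22 24 7] head=4 tail=0 count=2
After op 11 (read()): arr=[9 8 16 22 24 7] head=5 tail=0 count=1
After op 12 (read()): arr=[9 8 16 22 24 7] head=0 tail=0 count=0

Answer: (empty)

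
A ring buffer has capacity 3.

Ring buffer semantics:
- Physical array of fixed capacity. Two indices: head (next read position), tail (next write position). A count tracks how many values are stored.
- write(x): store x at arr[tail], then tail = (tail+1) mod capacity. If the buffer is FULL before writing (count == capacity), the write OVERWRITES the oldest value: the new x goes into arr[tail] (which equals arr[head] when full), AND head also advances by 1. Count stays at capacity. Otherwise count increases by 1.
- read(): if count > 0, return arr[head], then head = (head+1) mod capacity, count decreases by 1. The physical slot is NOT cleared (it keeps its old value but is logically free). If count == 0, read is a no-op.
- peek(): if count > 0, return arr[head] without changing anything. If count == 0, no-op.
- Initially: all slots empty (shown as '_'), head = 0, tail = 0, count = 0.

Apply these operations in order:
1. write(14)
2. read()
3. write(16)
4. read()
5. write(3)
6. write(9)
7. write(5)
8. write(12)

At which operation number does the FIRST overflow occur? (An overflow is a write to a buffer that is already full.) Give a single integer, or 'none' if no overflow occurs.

After op 1 (write(14)): arr=[14 _ _] head=0 tail=1 count=1
After op 2 (read()): arr=[14 _ _] head=1 tail=1 count=0
After op 3 (write(16)): arr=[14 16 _] head=1 tail=2 count=1
After op 4 (read()): arr=[14 16 _] head=2 tail=2 count=0
After op 5 (write(3)): arr=[14 16 3] head=2 tail=0 count=1
After op 6 (write(9)): arr=[9 16 3] head=2 tail=1 count=2
After op 7 (write(5)): arr=[9 5 3] head=2 tail=2 count=3
After op 8 (write(12)): arr=[9 5 12] head=0 tail=0 count=3

Answer: 8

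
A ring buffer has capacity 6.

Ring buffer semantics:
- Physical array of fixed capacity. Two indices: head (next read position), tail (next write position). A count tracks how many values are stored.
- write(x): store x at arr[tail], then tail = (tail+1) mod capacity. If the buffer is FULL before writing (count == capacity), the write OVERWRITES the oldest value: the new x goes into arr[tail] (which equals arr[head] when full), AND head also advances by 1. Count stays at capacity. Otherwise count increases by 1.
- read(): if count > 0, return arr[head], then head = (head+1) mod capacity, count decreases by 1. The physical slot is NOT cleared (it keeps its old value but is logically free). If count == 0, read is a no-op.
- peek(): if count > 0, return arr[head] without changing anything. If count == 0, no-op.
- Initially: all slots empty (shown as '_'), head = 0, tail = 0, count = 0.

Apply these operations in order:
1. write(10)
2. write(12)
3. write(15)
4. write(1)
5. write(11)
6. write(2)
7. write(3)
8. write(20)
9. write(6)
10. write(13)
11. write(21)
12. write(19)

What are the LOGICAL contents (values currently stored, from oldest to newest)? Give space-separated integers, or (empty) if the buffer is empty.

Answer: 3 20 6 13 21 19

Derivation:
After op 1 (write(10)): arr=[10 _ _ _ _ _] head=0 tail=1 count=1
After op 2 (write(12)): arr=[10 12 _ _ _ _] head=0 tail=2 count=2
After op 3 (write(15)): arr=[10 12 15 _ _ _] head=0 tail=3 count=3
After op 4 (write(1)): arr=[10 12 15 1 _ _] head=0 tail=4 count=4
After op 5 (write(11)): arr=[10 12 15 1 11 _] head=0 tail=5 count=5
After op 6 (write(2)): arr=[10 12 15 1 11 2] head=0 tail=0 count=6
After op 7 (write(3)): arr=[3 12 15 1 11 2] head=1 tail=1 count=6
After op 8 (write(20)): arr=[3 20 15 1 11 2] head=2 tail=2 count=6
After op 9 (write(6)): arr=[3 20 6 1 11 2] head=3 tail=3 count=6
After op 10 (write(13)): arr=[3 20 6 13 11 2] head=4 tail=4 count=6
After op 11 (write(21)): arr=[3 20 6 13 21 2] head=5 tail=5 count=6
After op 12 (write(19)): arr=[3 20 6 13 21 19] head=0 tail=0 count=6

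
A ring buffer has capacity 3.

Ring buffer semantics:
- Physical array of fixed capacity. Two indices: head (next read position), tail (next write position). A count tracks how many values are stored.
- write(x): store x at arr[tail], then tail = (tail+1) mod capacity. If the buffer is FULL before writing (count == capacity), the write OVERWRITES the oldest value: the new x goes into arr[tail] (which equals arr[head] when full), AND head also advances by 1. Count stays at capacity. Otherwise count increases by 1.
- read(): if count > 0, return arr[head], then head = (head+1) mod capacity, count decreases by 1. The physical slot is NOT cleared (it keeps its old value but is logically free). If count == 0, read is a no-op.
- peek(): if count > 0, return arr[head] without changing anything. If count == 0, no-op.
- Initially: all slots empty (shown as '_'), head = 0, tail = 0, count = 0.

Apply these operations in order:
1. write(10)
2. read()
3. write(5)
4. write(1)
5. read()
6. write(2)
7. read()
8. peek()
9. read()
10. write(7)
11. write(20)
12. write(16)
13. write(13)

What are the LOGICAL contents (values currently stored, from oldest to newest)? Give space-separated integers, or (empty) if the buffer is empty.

After op 1 (write(10)): arr=[10 _ _] head=0 tail=1 count=1
After op 2 (read()): arr=[10 _ _] head=1 tail=1 count=0
After op 3 (write(5)): arr=[10 5 _] head=1 tail=2 count=1
After op 4 (write(1)): arr=[10 5 1] head=1 tail=0 count=2
After op 5 (read()): arr=[10 5 1] head=2 tail=0 count=1
After op 6 (write(2)): arr=[2 5 1] head=2 tail=1 count=2
After op 7 (read()): arr=[2 5 1] head=0 tail=1 count=1
After op 8 (peek()): arr=[2 5 1] head=0 tail=1 count=1
After op 9 (read()): arr=[2 5 1] head=1 tail=1 count=0
After op 10 (write(7)): arr=[2 7 1] head=1 tail=2 count=1
After op 11 (write(20)): arr=[2 7 20] head=1 tail=0 count=2
After op 12 (write(16)): arr=[16 7 20] head=1 tail=1 count=3
After op 13 (write(13)): arr=[16 13 20] head=2 tail=2 count=3

Answer: 20 16 13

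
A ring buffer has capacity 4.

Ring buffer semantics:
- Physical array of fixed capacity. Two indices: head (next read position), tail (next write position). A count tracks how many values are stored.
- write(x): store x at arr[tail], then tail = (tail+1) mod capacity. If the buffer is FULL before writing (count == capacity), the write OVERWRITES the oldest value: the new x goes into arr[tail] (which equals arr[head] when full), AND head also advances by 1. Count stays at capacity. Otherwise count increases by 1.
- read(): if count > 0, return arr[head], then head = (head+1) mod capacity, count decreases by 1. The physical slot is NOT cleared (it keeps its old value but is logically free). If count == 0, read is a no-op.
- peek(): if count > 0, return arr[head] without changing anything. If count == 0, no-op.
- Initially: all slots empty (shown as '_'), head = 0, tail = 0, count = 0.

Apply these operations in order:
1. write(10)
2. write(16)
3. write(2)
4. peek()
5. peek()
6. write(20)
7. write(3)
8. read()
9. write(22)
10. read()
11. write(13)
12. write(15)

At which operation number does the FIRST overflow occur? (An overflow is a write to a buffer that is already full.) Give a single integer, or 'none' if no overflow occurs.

After op 1 (write(10)): arr=[10 _ _ _] head=0 tail=1 count=1
After op 2 (write(16)): arr=[10 16 _ _] head=0 tail=2 count=2
After op 3 (write(2)): arr=[10 16 2 _] head=0 tail=3 count=3
After op 4 (peek()): arr=[10 16 2 _] head=0 tail=3 count=3
After op 5 (peek()): arr=[10 16 2 _] head=0 tail=3 count=3
After op 6 (write(20)): arr=[10 16 2 20] head=0 tail=0 count=4
After op 7 (write(3)): arr=[3 16 2 20] head=1 tail=1 count=4
After op 8 (read()): arr=[3 16 2 20] head=2 tail=1 count=3
After op 9 (write(22)): arr=[3 22 2 20] head=2 tail=2 count=4
After op 10 (read()): arr=[3 22 2 20] head=3 tail=2 count=3
After op 11 (write(13)): arr=[3 22 13 20] head=3 tail=3 count=4
After op 12 (write(15)): arr=[3 22 13 15] head=0 tail=0 count=4

Answer: 7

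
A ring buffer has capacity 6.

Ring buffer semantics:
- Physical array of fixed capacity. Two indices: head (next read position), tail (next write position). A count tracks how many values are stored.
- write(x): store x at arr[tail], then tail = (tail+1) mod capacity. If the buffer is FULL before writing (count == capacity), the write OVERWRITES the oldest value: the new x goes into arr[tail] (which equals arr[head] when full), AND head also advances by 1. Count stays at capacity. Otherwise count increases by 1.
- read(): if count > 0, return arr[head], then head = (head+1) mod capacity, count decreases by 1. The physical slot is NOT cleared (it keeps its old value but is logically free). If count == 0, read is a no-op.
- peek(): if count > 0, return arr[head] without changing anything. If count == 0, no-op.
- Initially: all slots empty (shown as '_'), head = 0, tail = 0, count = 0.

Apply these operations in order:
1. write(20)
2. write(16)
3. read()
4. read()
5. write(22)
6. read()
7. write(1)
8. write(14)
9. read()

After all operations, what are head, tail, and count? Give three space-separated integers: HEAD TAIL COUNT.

Answer: 4 5 1

Derivation:
After op 1 (write(20)): arr=[20 _ _ _ _ _] head=0 tail=1 count=1
After op 2 (write(16)): arr=[20 16 _ _ _ _] head=0 tail=2 count=2
After op 3 (read()): arr=[20 16 _ _ _ _] head=1 tail=2 count=1
After op 4 (read()): arr=[20 16 _ _ _ _] head=2 tail=2 count=0
After op 5 (write(22)): arr=[20 16 22 _ _ _] head=2 tail=3 count=1
After op 6 (read()): arr=[20 16 22 _ _ _] head=3 tail=3 count=0
After op 7 (write(1)): arr=[20 16 22 1 _ _] head=3 tail=4 count=1
After op 8 (write(14)): arr=[20 16 22 1 14 _] head=3 tail=5 count=2
After op 9 (read()): arr=[20 16 22 1 14 _] head=4 tail=5 count=1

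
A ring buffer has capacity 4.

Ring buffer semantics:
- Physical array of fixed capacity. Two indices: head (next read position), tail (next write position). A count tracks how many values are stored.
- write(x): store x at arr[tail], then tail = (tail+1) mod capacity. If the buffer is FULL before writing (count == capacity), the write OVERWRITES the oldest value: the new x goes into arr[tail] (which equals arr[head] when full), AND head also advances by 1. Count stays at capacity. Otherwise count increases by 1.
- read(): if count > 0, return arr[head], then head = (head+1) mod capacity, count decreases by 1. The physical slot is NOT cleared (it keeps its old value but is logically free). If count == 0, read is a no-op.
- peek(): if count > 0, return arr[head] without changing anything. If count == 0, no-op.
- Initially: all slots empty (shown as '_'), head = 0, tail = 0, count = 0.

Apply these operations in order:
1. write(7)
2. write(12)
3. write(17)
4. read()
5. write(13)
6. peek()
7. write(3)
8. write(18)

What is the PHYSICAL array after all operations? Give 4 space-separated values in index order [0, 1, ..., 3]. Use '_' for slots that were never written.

After op 1 (write(7)): arr=[7 _ _ _] head=0 tail=1 count=1
After op 2 (write(12)): arr=[7 12 _ _] head=0 tail=2 count=2
After op 3 (write(17)): arr=[7 12 17 _] head=0 tail=3 count=3
After op 4 (read()): arr=[7 12 17 _] head=1 tail=3 count=2
After op 5 (write(13)): arr=[7 12 17 13] head=1 tail=0 count=3
After op 6 (peek()): arr=[7 12 17 13] head=1 tail=0 count=3
After op 7 (write(3)): arr=[3 12 17 13] head=1 tail=1 count=4
After op 8 (write(18)): arr=[3 18 17 13] head=2 tail=2 count=4

Answer: 3 18 17 13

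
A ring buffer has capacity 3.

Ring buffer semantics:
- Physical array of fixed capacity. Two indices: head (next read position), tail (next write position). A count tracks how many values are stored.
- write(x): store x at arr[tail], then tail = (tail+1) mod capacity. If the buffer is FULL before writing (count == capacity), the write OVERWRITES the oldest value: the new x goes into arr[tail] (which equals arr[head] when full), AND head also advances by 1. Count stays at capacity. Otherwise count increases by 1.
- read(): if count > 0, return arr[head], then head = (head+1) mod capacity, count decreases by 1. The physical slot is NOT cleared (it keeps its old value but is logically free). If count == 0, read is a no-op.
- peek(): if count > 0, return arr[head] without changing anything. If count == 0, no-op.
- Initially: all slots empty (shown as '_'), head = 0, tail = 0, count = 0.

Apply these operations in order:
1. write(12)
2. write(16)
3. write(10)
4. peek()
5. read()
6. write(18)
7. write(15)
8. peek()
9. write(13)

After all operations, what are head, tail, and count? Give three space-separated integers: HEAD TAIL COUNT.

After op 1 (write(12)): arr=[12 _ _] head=0 tail=1 count=1
After op 2 (write(16)): arr=[12 16 _] head=0 tail=2 count=2
After op 3 (write(10)): arr=[12 16 10] head=0 tail=0 count=3
After op 4 (peek()): arr=[12 16 10] head=0 tail=0 count=3
After op 5 (read()): arr=[12 16 10] head=1 tail=0 count=2
After op 6 (write(18)): arr=[18 16 10] head=1 tail=1 count=3
After op 7 (write(15)): arr=[18 15 10] head=2 tail=2 count=3
After op 8 (peek()): arr=[18 15 10] head=2 tail=2 count=3
After op 9 (write(13)): arr=[18 15 13] head=0 tail=0 count=3

Answer: 0 0 3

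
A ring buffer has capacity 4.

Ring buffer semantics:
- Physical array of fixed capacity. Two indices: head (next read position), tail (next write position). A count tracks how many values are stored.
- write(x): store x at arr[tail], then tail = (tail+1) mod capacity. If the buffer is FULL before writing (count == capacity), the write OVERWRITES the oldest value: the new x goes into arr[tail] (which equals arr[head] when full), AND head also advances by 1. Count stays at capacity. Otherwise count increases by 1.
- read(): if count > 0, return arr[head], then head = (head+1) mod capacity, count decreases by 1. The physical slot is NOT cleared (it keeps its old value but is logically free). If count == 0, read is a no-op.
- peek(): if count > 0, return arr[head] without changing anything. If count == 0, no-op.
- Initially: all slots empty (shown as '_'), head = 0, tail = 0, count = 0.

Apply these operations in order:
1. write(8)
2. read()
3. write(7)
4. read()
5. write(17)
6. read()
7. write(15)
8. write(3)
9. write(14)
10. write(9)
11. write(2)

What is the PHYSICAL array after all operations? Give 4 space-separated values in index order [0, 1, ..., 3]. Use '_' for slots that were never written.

Answer: 3 14 9 2

Derivation:
After op 1 (write(8)): arr=[8 _ _ _] head=0 tail=1 count=1
After op 2 (read()): arr=[8 _ _ _] head=1 tail=1 count=0
After op 3 (write(7)): arr=[8 7 _ _] head=1 tail=2 count=1
After op 4 (read()): arr=[8 7 _ _] head=2 tail=2 count=0
After op 5 (write(17)): arr=[8 7 17 _] head=2 tail=3 count=1
After op 6 (read()): arr=[8 7 17 _] head=3 tail=3 count=0
After op 7 (write(15)): arr=[8 7 17 15] head=3 tail=0 count=1
After op 8 (write(3)): arr=[3 7 17 15] head=3 tail=1 count=2
After op 9 (write(14)): arr=[3 14 17 15] head=3 tail=2 count=3
After op 10 (write(9)): arr=[3 14 9 15] head=3 tail=3 count=4
After op 11 (write(2)): arr=[3 14 9 2] head=0 tail=0 count=4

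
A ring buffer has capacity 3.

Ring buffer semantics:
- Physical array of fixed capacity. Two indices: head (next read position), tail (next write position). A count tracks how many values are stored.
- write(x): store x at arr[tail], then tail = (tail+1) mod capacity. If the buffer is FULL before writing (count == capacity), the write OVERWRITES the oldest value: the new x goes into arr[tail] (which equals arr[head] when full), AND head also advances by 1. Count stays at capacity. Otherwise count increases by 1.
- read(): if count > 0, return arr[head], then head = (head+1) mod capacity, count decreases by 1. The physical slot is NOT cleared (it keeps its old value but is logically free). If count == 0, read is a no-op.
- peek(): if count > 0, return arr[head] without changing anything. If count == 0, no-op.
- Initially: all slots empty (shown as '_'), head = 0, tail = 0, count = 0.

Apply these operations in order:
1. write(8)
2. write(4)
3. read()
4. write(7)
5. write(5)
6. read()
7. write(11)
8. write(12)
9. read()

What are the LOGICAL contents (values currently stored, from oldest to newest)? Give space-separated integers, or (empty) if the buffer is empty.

Answer: 11 12

Derivation:
After op 1 (write(8)): arr=[8 _ _] head=0 tail=1 count=1
After op 2 (write(4)): arr=[8 4 _] head=0 tail=2 count=2
After op 3 (read()): arr=[8 4 _] head=1 tail=2 count=1
After op 4 (write(7)): arr=[8 4 7] head=1 tail=0 count=2
After op 5 (write(5)): arr=[5 4 7] head=1 tail=1 count=3
After op 6 (read()): arr=[5 4 7] head=2 tail=1 count=2
After op 7 (write(11)): arr=[5 11 7] head=2 tail=2 count=3
After op 8 (write(12)): arr=[5 11 12] head=0 tail=0 count=3
After op 9 (read()): arr=[5 11 12] head=1 tail=0 count=2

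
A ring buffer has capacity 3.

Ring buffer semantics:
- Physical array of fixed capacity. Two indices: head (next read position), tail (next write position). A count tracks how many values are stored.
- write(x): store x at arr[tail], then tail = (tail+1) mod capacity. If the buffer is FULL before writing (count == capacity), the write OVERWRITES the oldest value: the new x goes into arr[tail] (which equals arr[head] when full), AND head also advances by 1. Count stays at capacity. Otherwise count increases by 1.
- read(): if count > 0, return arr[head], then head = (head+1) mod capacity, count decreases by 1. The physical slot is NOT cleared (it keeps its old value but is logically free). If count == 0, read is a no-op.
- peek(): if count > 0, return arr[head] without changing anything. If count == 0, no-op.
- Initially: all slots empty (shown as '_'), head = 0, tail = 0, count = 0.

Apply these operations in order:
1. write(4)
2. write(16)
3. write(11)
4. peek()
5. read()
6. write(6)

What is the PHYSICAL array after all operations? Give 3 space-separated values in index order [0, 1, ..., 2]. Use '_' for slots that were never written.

After op 1 (write(4)): arr=[4 _ _] head=0 tail=1 count=1
After op 2 (write(16)): arr=[4 16 _] head=0 tail=2 count=2
After op 3 (write(11)): arr=[4 16 11] head=0 tail=0 count=3
After op 4 (peek()): arr=[4 16 11] head=0 tail=0 count=3
After op 5 (read()): arr=[4 16 11] head=1 tail=0 count=2
After op 6 (write(6)): arr=[6 16 11] head=1 tail=1 count=3

Answer: 6 16 11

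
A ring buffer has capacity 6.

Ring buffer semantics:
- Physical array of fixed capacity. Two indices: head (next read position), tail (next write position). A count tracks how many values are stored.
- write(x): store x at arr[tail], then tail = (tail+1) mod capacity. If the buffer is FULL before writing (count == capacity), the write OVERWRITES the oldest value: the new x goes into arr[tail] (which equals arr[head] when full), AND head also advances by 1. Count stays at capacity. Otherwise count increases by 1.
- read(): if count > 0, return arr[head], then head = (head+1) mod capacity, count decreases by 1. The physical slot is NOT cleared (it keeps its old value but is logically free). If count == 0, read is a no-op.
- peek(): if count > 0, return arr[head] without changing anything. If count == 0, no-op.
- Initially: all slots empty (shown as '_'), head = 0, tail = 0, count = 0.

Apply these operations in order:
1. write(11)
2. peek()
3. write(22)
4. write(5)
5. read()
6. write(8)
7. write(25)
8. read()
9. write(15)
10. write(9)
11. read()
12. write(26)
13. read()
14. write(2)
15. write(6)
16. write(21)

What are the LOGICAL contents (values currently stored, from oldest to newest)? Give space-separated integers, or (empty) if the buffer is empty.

Answer: 15 9 26 2 6 21

Derivation:
After op 1 (write(11)): arr=[11 _ _ _ _ _] head=0 tail=1 count=1
After op 2 (peek()): arr=[11 _ _ _ _ _] head=0 tail=1 count=1
After op 3 (write(22)): arr=[11 22 _ _ _ _] head=0 tail=2 count=2
After op 4 (write(5)): arr=[11 22 5 _ _ _] head=0 tail=3 count=3
After op 5 (read()): arr=[11 22 5 _ _ _] head=1 tail=3 count=2
After op 6 (write(8)): arr=[11 22 5 8 _ _] head=1 tail=4 count=3
After op 7 (write(25)): arr=[11 22 5 8 25 _] head=1 tail=5 count=4
After op 8 (read()): arr=[11 22 5 8 25 _] head=2 tail=5 count=3
After op 9 (write(15)): arr=[11 22 5 8 25 15] head=2 tail=0 count=4
After op 10 (write(9)): arr=[9 22 5 8 25 15] head=2 tail=1 count=5
After op 11 (read()): arr=[9 22 5 8 25 15] head=3 tail=1 count=4
After op 12 (write(26)): arr=[9 26 5 8 25 15] head=3 tail=2 count=5
After op 13 (read()): arr=[9 26 5 8 25 15] head=4 tail=2 count=4
After op 14 (write(2)): arr=[9 26 2 8 25 15] head=4 tail=3 count=5
After op 15 (write(6)): arr=[9 26 2 6 25 15] head=4 tail=4 count=6
After op 16 (write(21)): arr=[9 26 2 6 21 15] head=5 tail=5 count=6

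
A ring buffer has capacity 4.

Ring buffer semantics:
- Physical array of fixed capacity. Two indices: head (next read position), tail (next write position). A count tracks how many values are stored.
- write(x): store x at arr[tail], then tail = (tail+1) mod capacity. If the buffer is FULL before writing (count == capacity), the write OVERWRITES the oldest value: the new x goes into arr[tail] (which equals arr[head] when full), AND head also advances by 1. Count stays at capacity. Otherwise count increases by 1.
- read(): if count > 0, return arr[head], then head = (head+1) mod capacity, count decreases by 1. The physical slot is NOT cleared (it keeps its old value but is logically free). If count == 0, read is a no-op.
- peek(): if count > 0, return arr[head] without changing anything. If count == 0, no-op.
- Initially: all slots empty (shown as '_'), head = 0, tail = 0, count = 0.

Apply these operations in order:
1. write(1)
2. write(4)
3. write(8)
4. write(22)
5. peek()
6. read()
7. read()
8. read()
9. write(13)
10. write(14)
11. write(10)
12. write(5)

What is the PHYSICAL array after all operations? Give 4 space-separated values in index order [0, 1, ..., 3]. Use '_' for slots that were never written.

Answer: 13 14 10 5

Derivation:
After op 1 (write(1)): arr=[1 _ _ _] head=0 tail=1 count=1
After op 2 (write(4)): arr=[1 4 _ _] head=0 tail=2 count=2
After op 3 (write(8)): arr=[1 4 8 _] head=0 tail=3 count=3
After op 4 (write(22)): arr=[1 4 8 22] head=0 tail=0 count=4
After op 5 (peek()): arr=[1 4 8 22] head=0 tail=0 count=4
After op 6 (read()): arr=[1 4 8 22] head=1 tail=0 count=3
After op 7 (read()): arr=[1 4 8 22] head=2 tail=0 count=2
After op 8 (read()): arr=[1 4 8 22] head=3 tail=0 count=1
After op 9 (write(13)): arr=[13 4 8 22] head=3 tail=1 count=2
After op 10 (write(14)): arr=[13 14 8 22] head=3 tail=2 count=3
After op 11 (write(10)): arr=[13 14 10 22] head=3 tail=3 count=4
After op 12 (write(5)): arr=[13 14 10 5] head=0 tail=0 count=4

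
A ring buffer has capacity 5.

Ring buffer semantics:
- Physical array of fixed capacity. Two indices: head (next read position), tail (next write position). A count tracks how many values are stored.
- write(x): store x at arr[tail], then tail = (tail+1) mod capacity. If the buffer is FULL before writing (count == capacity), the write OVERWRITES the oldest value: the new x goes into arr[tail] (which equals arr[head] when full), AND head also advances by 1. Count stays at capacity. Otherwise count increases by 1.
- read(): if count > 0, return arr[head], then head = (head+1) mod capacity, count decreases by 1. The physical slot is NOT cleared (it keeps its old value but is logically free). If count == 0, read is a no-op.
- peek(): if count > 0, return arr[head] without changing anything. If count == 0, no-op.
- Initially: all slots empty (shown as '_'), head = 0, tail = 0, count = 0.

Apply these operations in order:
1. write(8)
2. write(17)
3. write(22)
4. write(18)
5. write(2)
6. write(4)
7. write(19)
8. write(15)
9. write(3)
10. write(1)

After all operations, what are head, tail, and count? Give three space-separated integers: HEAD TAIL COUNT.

Answer: 0 0 5

Derivation:
After op 1 (write(8)): arr=[8 _ _ _ _] head=0 tail=1 count=1
After op 2 (write(17)): arr=[8 17 _ _ _] head=0 tail=2 count=2
After op 3 (write(22)): arr=[8 17 22 _ _] head=0 tail=3 count=3
After op 4 (write(18)): arr=[8 17 22 18 _] head=0 tail=4 count=4
After op 5 (write(2)): arr=[8 17 22 18 2] head=0 tail=0 count=5
After op 6 (write(4)): arr=[4 17 22 18 2] head=1 tail=1 count=5
After op 7 (write(19)): arr=[4 19 22 18 2] head=2 tail=2 count=5
After op 8 (write(15)): arr=[4 19 15 18 2] head=3 tail=3 count=5
After op 9 (write(3)): arr=[4 19 15 3 2] head=4 tail=4 count=5
After op 10 (write(1)): arr=[4 19 15 3 1] head=0 tail=0 count=5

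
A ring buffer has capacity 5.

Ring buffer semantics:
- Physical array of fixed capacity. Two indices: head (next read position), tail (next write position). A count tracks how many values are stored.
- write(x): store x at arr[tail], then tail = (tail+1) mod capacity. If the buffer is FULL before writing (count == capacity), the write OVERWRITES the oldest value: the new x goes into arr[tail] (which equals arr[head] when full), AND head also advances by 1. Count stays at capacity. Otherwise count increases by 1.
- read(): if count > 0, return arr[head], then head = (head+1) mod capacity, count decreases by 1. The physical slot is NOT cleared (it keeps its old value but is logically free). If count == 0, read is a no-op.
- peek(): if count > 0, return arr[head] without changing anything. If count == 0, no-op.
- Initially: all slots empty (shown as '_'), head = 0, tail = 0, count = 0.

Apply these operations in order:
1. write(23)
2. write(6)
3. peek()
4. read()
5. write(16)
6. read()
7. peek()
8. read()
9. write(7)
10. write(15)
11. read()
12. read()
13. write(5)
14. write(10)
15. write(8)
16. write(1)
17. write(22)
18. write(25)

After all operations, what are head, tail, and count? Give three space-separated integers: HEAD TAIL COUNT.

After op 1 (write(23)): arr=[23 _ _ _ _] head=0 tail=1 count=1
After op 2 (write(6)): arr=[23 6 _ _ _] head=0 tail=2 count=2
After op 3 (peek()): arr=[23 6 _ _ _] head=0 tail=2 count=2
After op 4 (read()): arr=[23 6 _ _ _] head=1 tail=2 count=1
After op 5 (write(16)): arr=[23 6 16 _ _] head=1 tail=3 count=2
After op 6 (read()): arr=[23 6 16 _ _] head=2 tail=3 count=1
After op 7 (peek()): arr=[23 6 16 _ _] head=2 tail=3 count=1
After op 8 (read()): arr=[23 6 16 _ _] head=3 tail=3 count=0
After op 9 (write(7)): arr=[23 6 16 7 _] head=3 tail=4 count=1
After op 10 (write(15)): arr=[23 6 16 7 15] head=3 tail=0 count=2
After op 11 (read()): arr=[23 6 16 7 15] head=4 tail=0 count=1
After op 12 (read()): arr=[23 6 16 7 15] head=0 tail=0 count=0
After op 13 (write(5)): arr=[5 6 16 7 15] head=0 tail=1 count=1
After op 14 (write(10)): arr=[5 10 16 7 15] head=0 tail=2 count=2
After op 15 (write(8)): arr=[5 10 8 7 15] head=0 tail=3 count=3
After op 16 (write(1)): arr=[5 10 8 1 15] head=0 tail=4 count=4
After op 17 (write(22)): arr=[5 10 8 1 22] head=0 tail=0 count=5
After op 18 (write(25)): arr=[25 10 8 1 22] head=1 tail=1 count=5

Answer: 1 1 5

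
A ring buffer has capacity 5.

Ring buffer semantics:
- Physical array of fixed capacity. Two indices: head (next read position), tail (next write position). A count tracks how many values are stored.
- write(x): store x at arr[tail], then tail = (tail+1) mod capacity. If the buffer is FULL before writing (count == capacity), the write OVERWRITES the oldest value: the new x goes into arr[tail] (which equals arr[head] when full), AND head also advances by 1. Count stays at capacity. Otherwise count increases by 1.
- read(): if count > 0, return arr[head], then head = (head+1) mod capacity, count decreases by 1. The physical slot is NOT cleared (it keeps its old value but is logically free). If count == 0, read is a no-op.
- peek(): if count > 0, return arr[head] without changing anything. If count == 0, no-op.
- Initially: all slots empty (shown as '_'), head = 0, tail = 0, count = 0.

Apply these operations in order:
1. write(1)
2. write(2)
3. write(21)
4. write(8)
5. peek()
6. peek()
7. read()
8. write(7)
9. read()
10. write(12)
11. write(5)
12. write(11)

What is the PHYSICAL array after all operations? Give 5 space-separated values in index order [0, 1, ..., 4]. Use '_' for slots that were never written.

Answer: 12 5 11 8 7

Derivation:
After op 1 (write(1)): arr=[1 _ _ _ _] head=0 tail=1 count=1
After op 2 (write(2)): arr=[1 2 _ _ _] head=0 tail=2 count=2
After op 3 (write(21)): arr=[1 2 21 _ _] head=0 tail=3 count=3
After op 4 (write(8)): arr=[1 2 21 8 _] head=0 tail=4 count=4
After op 5 (peek()): arr=[1 2 21 8 _] head=0 tail=4 count=4
After op 6 (peek()): arr=[1 2 21 8 _] head=0 tail=4 count=4
After op 7 (read()): arr=[1 2 21 8 _] head=1 tail=4 count=3
After op 8 (write(7)): arr=[1 2 21 8 7] head=1 tail=0 count=4
After op 9 (read()): arr=[1 2 21 8 7] head=2 tail=0 count=3
After op 10 (write(12)): arr=[12 2 21 8 7] head=2 tail=1 count=4
After op 11 (write(5)): arr=[12 5 21 8 7] head=2 tail=2 count=5
After op 12 (write(11)): arr=[12 5 11 8 7] head=3 tail=3 count=5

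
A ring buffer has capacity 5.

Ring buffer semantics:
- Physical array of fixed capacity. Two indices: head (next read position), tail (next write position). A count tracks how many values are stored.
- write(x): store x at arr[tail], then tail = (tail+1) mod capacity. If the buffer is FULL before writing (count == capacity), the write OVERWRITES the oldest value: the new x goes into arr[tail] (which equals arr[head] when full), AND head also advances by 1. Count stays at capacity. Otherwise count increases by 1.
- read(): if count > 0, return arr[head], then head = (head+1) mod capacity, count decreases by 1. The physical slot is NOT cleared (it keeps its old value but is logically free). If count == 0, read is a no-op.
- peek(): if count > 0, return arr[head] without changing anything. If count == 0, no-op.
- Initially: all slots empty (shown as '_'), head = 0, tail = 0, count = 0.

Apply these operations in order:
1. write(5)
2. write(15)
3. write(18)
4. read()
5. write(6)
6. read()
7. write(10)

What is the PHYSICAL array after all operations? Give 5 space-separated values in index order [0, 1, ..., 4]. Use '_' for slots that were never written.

Answer: 5 15 18 6 10

Derivation:
After op 1 (write(5)): arr=[5 _ _ _ _] head=0 tail=1 count=1
After op 2 (write(15)): arr=[5 15 _ _ _] head=0 tail=2 count=2
After op 3 (write(18)): arr=[5 15 18 _ _] head=0 tail=3 count=3
After op 4 (read()): arr=[5 15 18 _ _] head=1 tail=3 count=2
After op 5 (write(6)): arr=[5 15 18 6 _] head=1 tail=4 count=3
After op 6 (read()): arr=[5 15 18 6 _] head=2 tail=4 count=2
After op 7 (write(10)): arr=[5 15 18 6 10] head=2 tail=0 count=3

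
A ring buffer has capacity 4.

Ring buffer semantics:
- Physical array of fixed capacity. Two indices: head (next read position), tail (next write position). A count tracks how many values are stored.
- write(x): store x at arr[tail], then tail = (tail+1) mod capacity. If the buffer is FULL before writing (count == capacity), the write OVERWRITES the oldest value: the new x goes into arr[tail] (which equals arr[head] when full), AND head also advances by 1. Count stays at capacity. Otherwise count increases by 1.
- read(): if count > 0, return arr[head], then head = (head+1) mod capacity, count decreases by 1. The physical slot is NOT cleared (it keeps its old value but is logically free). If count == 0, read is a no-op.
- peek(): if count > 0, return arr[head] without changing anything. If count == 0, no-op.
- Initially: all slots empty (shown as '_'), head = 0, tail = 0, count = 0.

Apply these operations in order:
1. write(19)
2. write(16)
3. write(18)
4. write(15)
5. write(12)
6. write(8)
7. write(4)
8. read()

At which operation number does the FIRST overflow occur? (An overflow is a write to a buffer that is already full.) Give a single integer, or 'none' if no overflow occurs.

After op 1 (write(19)): arr=[19 _ _ _] head=0 tail=1 count=1
After op 2 (write(16)): arr=[19 16 _ _] head=0 tail=2 count=2
After op 3 (write(18)): arr=[19 16 18 _] head=0 tail=3 count=3
After op 4 (write(15)): arr=[19 16 18 15] head=0 tail=0 count=4
After op 5 (write(12)): arr=[12 16 18 15] head=1 tail=1 count=4
After op 6 (write(8)): arr=[12 8 18 15] head=2 tail=2 count=4
After op 7 (write(4)): arr=[12 8 4 15] head=3 tail=3 count=4
After op 8 (read()): arr=[12 8 4 15] head=0 tail=3 count=3

Answer: 5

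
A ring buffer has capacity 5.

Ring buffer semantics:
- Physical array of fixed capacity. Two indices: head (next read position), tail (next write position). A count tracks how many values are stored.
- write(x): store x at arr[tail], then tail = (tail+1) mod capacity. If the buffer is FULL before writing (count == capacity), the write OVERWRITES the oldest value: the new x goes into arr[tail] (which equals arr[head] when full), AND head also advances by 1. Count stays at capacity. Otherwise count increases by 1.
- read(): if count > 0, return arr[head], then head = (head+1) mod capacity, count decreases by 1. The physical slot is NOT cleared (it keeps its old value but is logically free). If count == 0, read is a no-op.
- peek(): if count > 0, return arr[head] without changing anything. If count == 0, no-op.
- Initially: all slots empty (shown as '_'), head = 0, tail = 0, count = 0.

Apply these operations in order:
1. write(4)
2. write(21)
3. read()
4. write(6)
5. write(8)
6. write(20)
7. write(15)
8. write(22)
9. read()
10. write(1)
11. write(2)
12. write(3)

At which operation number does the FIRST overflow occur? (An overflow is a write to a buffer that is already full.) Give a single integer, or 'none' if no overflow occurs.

After op 1 (write(4)): arr=[4 _ _ _ _] head=0 tail=1 count=1
After op 2 (write(21)): arr=[4 21 _ _ _] head=0 tail=2 count=2
After op 3 (read()): arr=[4 21 _ _ _] head=1 tail=2 count=1
After op 4 (write(6)): arr=[4 21 6 _ _] head=1 tail=3 count=2
After op 5 (write(8)): arr=[4 21 6 8 _] head=1 tail=4 count=3
After op 6 (write(20)): arr=[4 21 6 8 20] head=1 tail=0 count=4
After op 7 (write(15)): arr=[15 21 6 8 20] head=1 tail=1 count=5
After op 8 (write(22)): arr=[15 22 6 8 20] head=2 tail=2 count=5
After op 9 (read()): arr=[15 22 6 8 20] head=3 tail=2 count=4
After op 10 (write(1)): arr=[15 22 1 8 20] head=3 tail=3 count=5
After op 11 (write(2)): arr=[15 22 1 2 20] head=4 tail=4 count=5
After op 12 (write(3)): arr=[15 22 1 2 3] head=0 tail=0 count=5

Answer: 8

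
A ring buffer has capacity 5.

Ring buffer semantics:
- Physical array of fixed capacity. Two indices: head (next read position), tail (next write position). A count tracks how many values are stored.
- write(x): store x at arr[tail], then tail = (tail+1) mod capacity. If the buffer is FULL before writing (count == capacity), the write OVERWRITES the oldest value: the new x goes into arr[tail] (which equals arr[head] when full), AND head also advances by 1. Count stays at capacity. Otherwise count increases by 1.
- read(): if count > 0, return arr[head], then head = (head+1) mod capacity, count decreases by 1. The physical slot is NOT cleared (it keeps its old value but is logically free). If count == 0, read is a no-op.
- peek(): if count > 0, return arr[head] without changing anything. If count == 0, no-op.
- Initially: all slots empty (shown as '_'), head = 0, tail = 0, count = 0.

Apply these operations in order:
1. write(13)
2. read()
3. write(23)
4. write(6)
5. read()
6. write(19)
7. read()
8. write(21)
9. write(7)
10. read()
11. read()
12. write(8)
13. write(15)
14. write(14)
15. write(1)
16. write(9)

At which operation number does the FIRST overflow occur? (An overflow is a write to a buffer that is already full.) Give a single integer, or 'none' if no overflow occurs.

Answer: 16

Derivation:
After op 1 (write(13)): arr=[13 _ _ _ _] head=0 tail=1 count=1
After op 2 (read()): arr=[13 _ _ _ _] head=1 tail=1 count=0
After op 3 (write(23)): arr=[13 23 _ _ _] head=1 tail=2 count=1
After op 4 (write(6)): arr=[13 23 6 _ _] head=1 tail=3 count=2
After op 5 (read()): arr=[13 23 6 _ _] head=2 tail=3 count=1
After op 6 (write(19)): arr=[13 23 6 19 _] head=2 tail=4 count=2
After op 7 (read()): arr=[13 23 6 19 _] head=3 tail=4 count=1
After op 8 (write(21)): arr=[13 23 6 19 21] head=3 tail=0 count=2
After op 9 (write(7)): arr=[7 23 6 19 21] head=3 tail=1 count=3
After op 10 (read()): arr=[7 23 6 19 21] head=4 tail=1 count=2
After op 11 (read()): arr=[7 23 6 19 21] head=0 tail=1 count=1
After op 12 (write(8)): arr=[7 8 6 19 21] head=0 tail=2 count=2
After op 13 (write(15)): arr=[7 8 15 19 21] head=0 tail=3 count=3
After op 14 (write(14)): arr=[7 8 15 14 21] head=0 tail=4 count=4
After op 15 (write(1)): arr=[7 8 15 14 1] head=0 tail=0 count=5
After op 16 (write(9)): arr=[9 8 15 14 1] head=1 tail=1 count=5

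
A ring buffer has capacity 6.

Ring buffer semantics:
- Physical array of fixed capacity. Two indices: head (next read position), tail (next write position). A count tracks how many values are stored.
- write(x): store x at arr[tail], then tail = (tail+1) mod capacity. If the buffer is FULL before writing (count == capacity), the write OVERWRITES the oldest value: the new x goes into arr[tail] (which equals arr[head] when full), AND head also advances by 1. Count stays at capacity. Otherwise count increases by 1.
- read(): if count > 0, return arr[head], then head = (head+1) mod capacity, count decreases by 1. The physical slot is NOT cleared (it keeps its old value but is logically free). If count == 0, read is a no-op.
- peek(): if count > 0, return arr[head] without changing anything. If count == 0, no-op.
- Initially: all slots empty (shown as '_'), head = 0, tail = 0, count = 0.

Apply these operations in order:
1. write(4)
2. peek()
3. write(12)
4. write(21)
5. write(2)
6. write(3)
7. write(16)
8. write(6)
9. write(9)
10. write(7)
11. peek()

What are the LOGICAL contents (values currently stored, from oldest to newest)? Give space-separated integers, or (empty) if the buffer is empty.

After op 1 (write(4)): arr=[4 _ _ _ _ _] head=0 tail=1 count=1
After op 2 (peek()): arr=[4 _ _ _ _ _] head=0 tail=1 count=1
After op 3 (write(12)): arr=[4 12 _ _ _ _] head=0 tail=2 count=2
After op 4 (write(21)): arr=[4 12 21 _ _ _] head=0 tail=3 count=3
After op 5 (write(2)): arr=[4 12 21 2 _ _] head=0 tail=4 count=4
After op 6 (write(3)): arr=[4 12 21 2 3 _] head=0 tail=5 count=5
After op 7 (write(16)): arr=[4 12 21 2 3 16] head=0 tail=0 count=6
After op 8 (write(6)): arr=[6 12 21 2 3 16] head=1 tail=1 count=6
After op 9 (write(9)): arr=[6 9 21 2 3 16] head=2 tail=2 count=6
After op 10 (write(7)): arr=[6 9 7 2 3 16] head=3 tail=3 count=6
After op 11 (peek()): arr=[6 9 7 2 3 16] head=3 tail=3 count=6

Answer: 2 3 16 6 9 7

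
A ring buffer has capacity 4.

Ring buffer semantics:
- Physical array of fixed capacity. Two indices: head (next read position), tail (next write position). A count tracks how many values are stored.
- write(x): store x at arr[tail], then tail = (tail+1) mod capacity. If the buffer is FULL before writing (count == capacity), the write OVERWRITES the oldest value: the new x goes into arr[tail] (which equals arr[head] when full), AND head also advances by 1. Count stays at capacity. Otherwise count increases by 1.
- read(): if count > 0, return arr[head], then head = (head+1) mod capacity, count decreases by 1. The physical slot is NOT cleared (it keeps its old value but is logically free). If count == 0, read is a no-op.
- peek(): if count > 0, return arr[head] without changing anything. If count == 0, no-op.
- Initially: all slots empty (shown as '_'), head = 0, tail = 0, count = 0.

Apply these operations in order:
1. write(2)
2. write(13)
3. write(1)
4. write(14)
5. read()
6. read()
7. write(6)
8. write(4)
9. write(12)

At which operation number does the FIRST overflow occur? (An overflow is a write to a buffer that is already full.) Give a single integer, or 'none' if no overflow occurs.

Answer: 9

Derivation:
After op 1 (write(2)): arr=[2 _ _ _] head=0 tail=1 count=1
After op 2 (write(13)): arr=[2 13 _ _] head=0 tail=2 count=2
After op 3 (write(1)): arr=[2 13 1 _] head=0 tail=3 count=3
After op 4 (write(14)): arr=[2 13 1 14] head=0 tail=0 count=4
After op 5 (read()): arr=[2 13 1 14] head=1 tail=0 count=3
After op 6 (read()): arr=[2 13 1 14] head=2 tail=0 count=2
After op 7 (write(6)): arr=[6 13 1 14] head=2 tail=1 count=3
After op 8 (write(4)): arr=[6 4 1 14] head=2 tail=2 count=4
After op 9 (write(12)): arr=[6 4 12 14] head=3 tail=3 count=4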